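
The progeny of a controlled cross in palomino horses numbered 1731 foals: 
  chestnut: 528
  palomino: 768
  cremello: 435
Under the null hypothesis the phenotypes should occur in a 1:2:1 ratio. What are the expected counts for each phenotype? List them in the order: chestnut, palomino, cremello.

432.75, 865.5, 432.75

Expected counts for N = 1731 under a 1:2:1 ratio (total parts = 4):
  chestnut: 1731 × 1/4 = 432.75
  palomino: 1731 × 2/4 = 865.5
  cremello: 1731 × 1/4 = 432.75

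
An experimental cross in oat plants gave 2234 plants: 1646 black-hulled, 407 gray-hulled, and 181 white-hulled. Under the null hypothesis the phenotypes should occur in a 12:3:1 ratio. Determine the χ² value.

Expected counts for N = 2234 under a 12:3:1 ratio (total parts = 16):
  black-hulled: 2234 × 12/16 = 1675.5
  gray-hulled: 2234 × 3/16 = 418.875
  white-hulled: 2234 × 1/16 = 139.625
χ² = Σ (O − E)² / E
  black-hulled: (1646 − 1675.5)² / 1675.5 = 0.5194
  gray-hulled: (407 − 418.875)² / 418.875 = 0.3367
  white-hulled: (181 − 139.625)² / 139.625 = 12.2606
χ² = 0.5194 + 0.3367 + 12.2606 = 13.1167 ≈ 13.117

13.117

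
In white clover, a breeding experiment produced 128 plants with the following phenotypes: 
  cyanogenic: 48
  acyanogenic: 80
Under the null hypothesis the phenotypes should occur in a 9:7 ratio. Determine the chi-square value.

18.286

Under the 9:7 hypothesis (Σ ratio = 16, N = 128):
  cyanogenic: 128 × 9/16 = 72
  acyanogenic: 128 × 7/16 = 56
χ² = Σ (O − E)² / E
  cyanogenic: (48 − 72)² / 72 = 8.0000
  acyanogenic: (80 − 56)² / 56 = 10.2857
χ² = 8.0000 + 10.2857 = 18.2857 ≈ 18.286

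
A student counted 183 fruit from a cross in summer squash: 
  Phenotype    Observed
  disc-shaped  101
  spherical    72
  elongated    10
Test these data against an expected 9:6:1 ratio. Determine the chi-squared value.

0.383

The 9:6:1 ratio has 16 parts, so with N = 183 the expected counts are:
  disc-shaped: 183 × 9/16 = 102.9375
  spherical: 183 × 6/16 = 68.625
  elongated: 183 × 1/16 = 11.4375
χ² = Σ (O − E)² / E
  disc-shaped: (101 − 102.9375)² / 102.9375 = 0.0365
  spherical: (72 − 68.625)² / 68.625 = 0.1660
  elongated: (10 − 11.4375)² / 11.4375 = 0.1807
χ² = 0.0365 + 0.1660 + 0.1807 = 0.3832 ≈ 0.383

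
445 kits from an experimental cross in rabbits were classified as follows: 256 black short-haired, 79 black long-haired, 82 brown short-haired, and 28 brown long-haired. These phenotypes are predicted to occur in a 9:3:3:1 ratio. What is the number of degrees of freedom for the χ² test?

3

A goodness-of-fit test with 4 phenotype classes has df = 4 − 1 = 3.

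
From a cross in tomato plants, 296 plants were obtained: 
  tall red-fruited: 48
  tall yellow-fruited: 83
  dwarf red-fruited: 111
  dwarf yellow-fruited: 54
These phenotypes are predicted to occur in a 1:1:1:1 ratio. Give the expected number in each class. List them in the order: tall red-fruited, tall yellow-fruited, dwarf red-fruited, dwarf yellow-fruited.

74, 74, 74, 74

The 1:1:1:1 ratio has 4 parts, so with N = 296 the expected counts are:
  tall red-fruited: 296 × 1/4 = 74
  tall yellow-fruited: 296 × 1/4 = 74
  dwarf red-fruited: 296 × 1/4 = 74
  dwarf yellow-fruited: 296 × 1/4 = 74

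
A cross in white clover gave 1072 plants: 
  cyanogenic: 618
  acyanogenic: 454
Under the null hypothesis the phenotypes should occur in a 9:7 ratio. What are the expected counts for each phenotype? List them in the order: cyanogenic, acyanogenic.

The 9:7 ratio has 16 parts, so with N = 1072 the expected counts are:
  cyanogenic: 1072 × 9/16 = 603
  acyanogenic: 1072 × 7/16 = 469

603, 469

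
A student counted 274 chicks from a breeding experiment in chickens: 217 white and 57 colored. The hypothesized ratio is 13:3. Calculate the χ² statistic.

0.758

Expected counts for N = 274 under a 13:3 ratio (total parts = 16):
  white: 274 × 13/16 = 222.625
  colored: 274 × 3/16 = 51.375
χ² = Σ (O − E)² / E
  white: (217 − 222.625)² / 222.625 = 0.1421
  colored: (57 − 51.375)² / 51.375 = 0.6159
χ² = 0.1421 + 0.6159 = 0.758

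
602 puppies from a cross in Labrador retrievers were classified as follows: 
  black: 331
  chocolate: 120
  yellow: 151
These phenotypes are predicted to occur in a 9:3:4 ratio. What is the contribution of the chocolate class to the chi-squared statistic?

0.450

Total ratio parts = 16. Expected numbers out of 602:
  black: 602 × 9/16 = 338.625
  chocolate: 602 × 3/16 = 112.875
  yellow: 602 × 4/16 = 150.5
Contribution of chocolate: (120 − 112.875)² / 112.875 = 0.4498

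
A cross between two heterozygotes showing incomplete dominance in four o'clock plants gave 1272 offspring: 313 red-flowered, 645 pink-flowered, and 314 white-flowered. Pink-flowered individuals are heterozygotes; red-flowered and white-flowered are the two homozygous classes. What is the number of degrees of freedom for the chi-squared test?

With incomplete dominance, a heterozygote × heterozygote cross gives a 1:2:1 phenotypic ratio.
A goodness-of-fit test with 3 phenotype classes has df = 3 − 1 = 2.

2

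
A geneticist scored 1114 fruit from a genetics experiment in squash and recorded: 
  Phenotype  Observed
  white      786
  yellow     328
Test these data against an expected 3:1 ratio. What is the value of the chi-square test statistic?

11.731

Under the 3:1 hypothesis (Σ ratio = 4, N = 1114):
  white: 1114 × 3/4 = 835.5
  yellow: 1114 × 1/4 = 278.5
χ² = Σ (O − E)² / E
  white: (786 − 835.5)² / 835.5 = 2.9327
  yellow: (328 − 278.5)² / 278.5 = 8.7980
χ² = 2.9327 + 8.7980 = 11.7307 ≈ 11.731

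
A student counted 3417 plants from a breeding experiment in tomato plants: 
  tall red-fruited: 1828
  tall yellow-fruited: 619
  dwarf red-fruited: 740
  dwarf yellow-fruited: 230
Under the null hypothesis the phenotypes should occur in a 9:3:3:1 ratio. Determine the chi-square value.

The 9:3:3:1 ratio has 16 parts, so with N = 3417 the expected counts are:
  tall red-fruited: 3417 × 9/16 = 1922.0625
  tall yellow-fruited: 3417 × 3/16 = 640.6875
  dwarf red-fruited: 3417 × 3/16 = 640.6875
  dwarf yellow-fruited: 3417 × 1/16 = 213.5625
χ² = Σ (O − E)² / E
  tall red-fruited: (1828 − 1922.0625)² / 1922.0625 = 4.6033
  tall yellow-fruited: (619 − 640.6875)² / 640.6875 = 0.7341
  dwarf red-fruited: (740 − 640.6875)² / 640.6875 = 15.3944
  dwarf yellow-fruited: (230 − 213.5625)² / 213.5625 = 1.2652
χ² = 4.6033 + 0.7341 + 15.3944 + 1.2652 = 21.997

21.997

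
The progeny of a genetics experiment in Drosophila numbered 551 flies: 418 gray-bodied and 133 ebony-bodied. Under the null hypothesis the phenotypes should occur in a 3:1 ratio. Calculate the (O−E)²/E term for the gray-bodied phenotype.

The 3:1 ratio has 4 parts, so with N = 551 the expected counts are:
  gray-bodied: 551 × 3/4 = 413.25
  ebony-bodied: 551 × 1/4 = 137.75
Contribution of gray-bodied: (418 − 413.25)² / 413.25 = 0.0546

0.055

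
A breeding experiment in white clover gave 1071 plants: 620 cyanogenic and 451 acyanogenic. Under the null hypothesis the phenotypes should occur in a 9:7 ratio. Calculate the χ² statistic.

Expected counts for N = 1071 under a 9:7 ratio (total parts = 16):
  cyanogenic: 1071 × 9/16 = 602.4375
  acyanogenic: 1071 × 7/16 = 468.5625
χ² = Σ (O − E)² / E
  cyanogenic: (620 − 602.4375)² / 602.4375 = 0.5120
  acyanogenic: (451 − 468.5625)² / 468.5625 = 0.6583
χ² = 0.5120 + 0.6583 = 1.1703 ≈ 1.170

1.170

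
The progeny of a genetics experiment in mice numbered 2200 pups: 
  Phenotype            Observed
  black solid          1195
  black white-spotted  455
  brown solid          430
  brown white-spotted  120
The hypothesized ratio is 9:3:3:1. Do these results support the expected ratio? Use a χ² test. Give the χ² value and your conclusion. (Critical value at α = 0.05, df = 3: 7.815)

Under the 9:3:3:1 hypothesis (Σ ratio = 16, N = 2200):
  black solid: 2200 × 9/16 = 1237.5
  black white-spotted: 2200 × 3/16 = 412.5
  brown solid: 2200 × 3/16 = 412.5
  brown white-spotted: 2200 × 1/16 = 137.5
χ² = Σ (O − E)² / E
  black solid: (1195 − 1237.5)² / 1237.5 = 1.4596
  black white-spotted: (455 − 412.5)² / 412.5 = 4.3788
  brown solid: (430 − 412.5)² / 412.5 = 0.7424
  brown white-spotted: (120 − 137.5)² / 137.5 = 2.2273
χ² = 1.4596 + 4.3788 + 0.7424 + 2.2273 = 8.8081 ≈ 8.808
Degrees of freedom = 4 − 1 = 3; critical value at α = 0.05 is 7.815.
Since 8.808 > 7.815, we reject the null hypothesis — the data do not fit the 9:3:3:1 ratio.

8.808; not consistent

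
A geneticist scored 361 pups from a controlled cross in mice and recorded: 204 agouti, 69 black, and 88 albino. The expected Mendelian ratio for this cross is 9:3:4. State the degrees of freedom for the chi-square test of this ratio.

2

A goodness-of-fit test with 3 phenotype classes has df = 3 − 1 = 2.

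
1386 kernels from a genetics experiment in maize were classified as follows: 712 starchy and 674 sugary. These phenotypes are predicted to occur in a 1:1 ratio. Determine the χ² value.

1.042

Total ratio parts = 2. Expected numbers out of 1386:
  starchy: 1386 × 1/2 = 693
  sugary: 1386 × 1/2 = 693
χ² = Σ (O − E)² / E
  starchy: (712 − 693)² / 693 = 0.5209
  sugary: (674 − 693)² / 693 = 0.5209
χ² = 0.5209 + 0.5209 = 1.0418 ≈ 1.042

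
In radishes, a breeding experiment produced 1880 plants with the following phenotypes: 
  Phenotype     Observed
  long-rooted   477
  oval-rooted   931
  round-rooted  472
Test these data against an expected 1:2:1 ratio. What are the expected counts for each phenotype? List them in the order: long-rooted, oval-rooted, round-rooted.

470, 940, 470

The 1:2:1 ratio has 4 parts, so with N = 1880 the expected counts are:
  long-rooted: 1880 × 1/4 = 470
  oval-rooted: 1880 × 2/4 = 940
  round-rooted: 1880 × 1/4 = 470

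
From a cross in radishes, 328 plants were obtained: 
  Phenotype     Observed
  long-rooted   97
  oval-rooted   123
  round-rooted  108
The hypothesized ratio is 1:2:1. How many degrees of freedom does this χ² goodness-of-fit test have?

2

A goodness-of-fit test with 3 phenotype classes has df = 3 − 1 = 2.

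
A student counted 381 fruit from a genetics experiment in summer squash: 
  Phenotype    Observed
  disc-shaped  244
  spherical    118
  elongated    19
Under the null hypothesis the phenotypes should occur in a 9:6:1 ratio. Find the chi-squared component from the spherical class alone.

Total ratio parts = 16. Expected numbers out of 381:
  disc-shaped: 381 × 9/16 = 214.3125
  spherical: 381 × 6/16 = 142.875
  elongated: 381 × 1/16 = 23.8125
Contribution of spherical: (118 − 142.875)² / 142.875 = 4.3308

4.331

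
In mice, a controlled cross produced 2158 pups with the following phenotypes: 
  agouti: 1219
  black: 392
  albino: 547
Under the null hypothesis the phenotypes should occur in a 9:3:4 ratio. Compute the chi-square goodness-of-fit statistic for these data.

0.520

The 9:3:4 ratio has 16 parts, so with N = 2158 the expected counts are:
  agouti: 2158 × 9/16 = 1213.875
  black: 2158 × 3/16 = 404.625
  albino: 2158 × 4/16 = 539.5
χ² = Σ (O − E)² / E
  agouti: (1219 − 1213.875)² / 1213.875 = 0.0216
  black: (392 − 404.625)² / 404.625 = 0.3939
  albino: (547 − 539.5)² / 539.5 = 0.1043
χ² = 0.0216 + 0.3939 + 0.1043 = 0.5198 ≈ 0.520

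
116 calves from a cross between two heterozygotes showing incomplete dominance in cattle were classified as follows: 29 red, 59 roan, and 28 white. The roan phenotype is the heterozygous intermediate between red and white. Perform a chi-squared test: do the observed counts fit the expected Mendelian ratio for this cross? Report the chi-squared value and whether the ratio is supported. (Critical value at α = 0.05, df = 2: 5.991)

With incomplete dominance, a heterozygote × heterozygote cross gives a 1:2:1 phenotypic ratio.
Expected counts for N = 116 under a 1:2:1 ratio (total parts = 4):
  red: 116 × 1/4 = 29
  roan: 116 × 2/4 = 58
  white: 116 × 1/4 = 29
χ² = Σ (O − E)² / E
  red: (29 − 29)² / 29 = 0.0000
  roan: (59 − 58)² / 58 = 0.0172
  white: (28 − 29)² / 29 = 0.0345
χ² = 0.0000 + 0.0172 + 0.0345 = 0.0517 ≈ 0.052
Degrees of freedom = 3 − 1 = 2; critical value at α = 0.05 is 5.991.
Since 0.052 < 5.991, we fail to reject the null hypothesis — the data are consistent with the 1:2:1 ratio.

0.052; consistent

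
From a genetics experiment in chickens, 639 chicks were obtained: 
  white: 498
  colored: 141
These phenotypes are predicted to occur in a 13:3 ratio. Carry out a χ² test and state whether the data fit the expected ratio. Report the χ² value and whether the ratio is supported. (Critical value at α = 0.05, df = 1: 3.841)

Total ratio parts = 16. Expected numbers out of 639:
  white: 639 × 13/16 = 519.1875
  colored: 639 × 3/16 = 119.8125
χ² = Σ (O − E)² / E
  white: (498 − 519.1875)² / 519.1875 = 0.8646
  colored: (141 − 119.8125)² / 119.8125 = 3.7468
χ² = 0.8646 + 3.7468 = 4.6114 ≈ 4.611
Degrees of freedom = 2 − 1 = 1; critical value at α = 0.05 is 3.841.
Since 4.611 > 3.841, we reject the null hypothesis — the data do not fit the 13:3 ratio.

4.611; not consistent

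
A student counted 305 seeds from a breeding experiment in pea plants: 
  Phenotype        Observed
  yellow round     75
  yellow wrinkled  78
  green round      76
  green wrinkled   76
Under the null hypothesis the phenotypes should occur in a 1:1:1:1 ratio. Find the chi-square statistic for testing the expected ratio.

The 1:1:1:1 ratio has 4 parts, so with N = 305 the expected counts are:
  yellow round: 305 × 1/4 = 76.25
  yellow wrinkled: 305 × 1/4 = 76.25
  green round: 305 × 1/4 = 76.25
  green wrinkled: 305 × 1/4 = 76.25
χ² = Σ (O − E)² / E
  yellow round: (75 − 76.25)² / 76.25 = 0.0205
  yellow wrinkled: (78 − 76.25)² / 76.25 = 0.0402
  green round: (76 − 76.25)² / 76.25 = 0.0008
  green wrinkled: (76 − 76.25)² / 76.25 = 0.0008
χ² = 0.0205 + 0.0402 + 0.0008 + 0.0008 = 0.0623 ≈ 0.062

0.062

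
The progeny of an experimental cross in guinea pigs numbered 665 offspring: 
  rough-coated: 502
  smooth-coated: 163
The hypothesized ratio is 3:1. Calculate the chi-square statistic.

0.085

Expected counts for N = 665 under a 3:1 ratio (total parts = 4):
  rough-coated: 665 × 3/4 = 498.75
  smooth-coated: 665 × 1/4 = 166.25
χ² = Σ (O − E)² / E
  rough-coated: (502 − 498.75)² / 498.75 = 0.0212
  smooth-coated: (163 − 166.25)² / 166.25 = 0.0635
χ² = 0.0212 + 0.0635 = 0.0847 ≈ 0.085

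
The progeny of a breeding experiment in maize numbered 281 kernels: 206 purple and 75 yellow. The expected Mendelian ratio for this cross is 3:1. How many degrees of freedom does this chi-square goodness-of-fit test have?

A goodness-of-fit test with 2 phenotype classes has df = 2 − 1 = 1.

1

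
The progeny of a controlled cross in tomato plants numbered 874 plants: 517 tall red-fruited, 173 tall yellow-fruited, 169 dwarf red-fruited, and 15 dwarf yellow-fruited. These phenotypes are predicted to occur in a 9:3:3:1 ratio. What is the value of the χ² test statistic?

30.722

The 9:3:3:1 ratio has 16 parts, so with N = 874 the expected counts are:
  tall red-fruited: 874 × 9/16 = 491.625
  tall yellow-fruited: 874 × 3/16 = 163.875
  dwarf red-fruited: 874 × 3/16 = 163.875
  dwarf yellow-fruited: 874 × 1/16 = 54.625
χ² = Σ (O − E)² / E
  tall red-fruited: (517 − 491.625)² / 491.625 = 1.3097
  tall yellow-fruited: (173 − 163.875)² / 163.875 = 0.5081
  dwarf red-fruited: (169 − 163.875)² / 163.875 = 0.1603
  dwarf yellow-fruited: (15 − 54.625)² / 54.625 = 28.7440
χ² = 1.3097 + 0.5081 + 0.1603 + 28.7440 = 30.7221 ≈ 30.722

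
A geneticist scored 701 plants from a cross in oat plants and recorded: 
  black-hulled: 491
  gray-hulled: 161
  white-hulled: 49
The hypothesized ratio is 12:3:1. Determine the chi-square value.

Expected counts for N = 701 under a 12:3:1 ratio (total parts = 16):
  black-hulled: 701 × 12/16 = 525.75
  gray-hulled: 701 × 3/16 = 131.4375
  white-hulled: 701 × 1/16 = 43.8125
χ² = Σ (O − E)² / E
  black-hulled: (491 − 525.75)² / 525.75 = 2.2968
  gray-hulled: (161 − 131.4375)² / 131.4375 = 6.6491
  white-hulled: (49 − 43.8125)² / 43.8125 = 0.6142
χ² = 2.2968 + 6.6491 + 0.6142 = 9.5601 ≈ 9.560

9.560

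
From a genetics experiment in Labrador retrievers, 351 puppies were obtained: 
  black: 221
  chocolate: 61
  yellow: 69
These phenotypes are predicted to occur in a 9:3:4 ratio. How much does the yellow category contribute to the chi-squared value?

4.006

Expected counts for N = 351 under a 9:3:4 ratio (total parts = 16):
  black: 351 × 9/16 = 197.4375
  chocolate: 351 × 3/16 = 65.8125
  yellow: 351 × 4/16 = 87.75
Contribution of yellow: (69 − 87.75)² / 87.75 = 4.0064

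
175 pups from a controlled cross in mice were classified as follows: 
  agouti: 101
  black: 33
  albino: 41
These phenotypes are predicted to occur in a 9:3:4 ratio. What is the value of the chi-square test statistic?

The 9:3:4 ratio has 16 parts, so with N = 175 the expected counts are:
  agouti: 175 × 9/16 = 98.4375
  black: 175 × 3/16 = 32.8125
  albino: 175 × 4/16 = 43.75
χ² = Σ (O − E)² / E
  agouti: (101 − 98.4375)² / 98.4375 = 0.0667
  black: (33 − 32.8125)² / 32.8125 = 0.0011
  albino: (41 − 43.75)² / 43.75 = 0.1729
χ² = 0.0667 + 0.0011 + 0.1729 = 0.2407 ≈ 0.241

0.241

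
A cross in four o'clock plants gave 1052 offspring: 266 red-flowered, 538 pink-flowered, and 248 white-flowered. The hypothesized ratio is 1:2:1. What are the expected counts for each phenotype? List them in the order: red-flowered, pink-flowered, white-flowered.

Expected counts for N = 1052 under a 1:2:1 ratio (total parts = 4):
  red-flowered: 1052 × 1/4 = 263
  pink-flowered: 1052 × 2/4 = 526
  white-flowered: 1052 × 1/4 = 263

263, 526, 263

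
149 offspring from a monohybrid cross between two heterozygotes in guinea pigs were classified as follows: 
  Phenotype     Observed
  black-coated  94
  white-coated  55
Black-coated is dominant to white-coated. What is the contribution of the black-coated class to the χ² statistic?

For a monohybrid cross between heterozygotes with complete dominance, the expected phenotypic ratio is 3:1.
Total ratio parts = 4. Expected numbers out of 149:
  black-coated: 149 × 3/4 = 111.75
  white-coated: 149 × 1/4 = 37.25
Contribution of black-coated: (94 − 111.75)² / 111.75 = 2.8194

2.819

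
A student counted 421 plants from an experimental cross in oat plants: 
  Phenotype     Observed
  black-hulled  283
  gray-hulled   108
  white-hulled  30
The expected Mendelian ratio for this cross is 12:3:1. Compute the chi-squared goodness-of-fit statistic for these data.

The 12:3:1 ratio has 16 parts, so with N = 421 the expected counts are:
  black-hulled: 421 × 12/16 = 315.75
  gray-hulled: 421 × 3/16 = 78.9375
  white-hulled: 421 × 1/16 = 26.3125
χ² = Σ (O − E)² / E
  black-hulled: (283 − 315.75)² / 315.75 = 3.3969
  gray-hulled: (108 − 78.9375)² / 78.9375 = 10.7000
  white-hulled: (30 − 26.3125)² / 26.3125 = 0.5168
χ² = 3.3969 + 10.7000 + 0.5168 = 14.6137 ≈ 14.614

14.614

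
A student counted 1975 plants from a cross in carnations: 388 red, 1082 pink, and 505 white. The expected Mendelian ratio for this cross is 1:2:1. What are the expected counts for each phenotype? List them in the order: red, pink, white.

493.75, 987.5, 493.75

The 1:2:1 ratio has 4 parts, so with N = 1975 the expected counts are:
  red: 1975 × 1/4 = 493.75
  pink: 1975 × 2/4 = 987.5
  white: 1975 × 1/4 = 493.75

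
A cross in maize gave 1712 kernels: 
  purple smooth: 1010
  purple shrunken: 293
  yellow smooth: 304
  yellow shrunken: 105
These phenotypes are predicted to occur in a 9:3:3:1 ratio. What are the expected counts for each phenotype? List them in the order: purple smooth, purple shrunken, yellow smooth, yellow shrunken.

Under the 9:3:3:1 hypothesis (Σ ratio = 16, N = 1712):
  purple smooth: 1712 × 9/16 = 963
  purple shrunken: 1712 × 3/16 = 321
  yellow smooth: 1712 × 3/16 = 321
  yellow shrunken: 1712 × 1/16 = 107

963, 321, 321, 107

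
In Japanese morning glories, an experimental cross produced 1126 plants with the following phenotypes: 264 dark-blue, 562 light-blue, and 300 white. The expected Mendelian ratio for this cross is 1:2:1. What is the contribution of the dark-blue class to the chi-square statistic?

1.088

The 1:2:1 ratio has 4 parts, so with N = 1126 the expected counts are:
  dark-blue: 1126 × 1/4 = 281.5
  light-blue: 1126 × 2/4 = 563
  white: 1126 × 1/4 = 281.5
Contribution of dark-blue: (264 − 281.5)² / 281.5 = 1.0879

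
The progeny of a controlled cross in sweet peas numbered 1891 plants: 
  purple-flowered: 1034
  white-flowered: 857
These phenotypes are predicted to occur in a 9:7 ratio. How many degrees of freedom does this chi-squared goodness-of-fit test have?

A goodness-of-fit test with 2 phenotype classes has df = 2 − 1 = 1.

1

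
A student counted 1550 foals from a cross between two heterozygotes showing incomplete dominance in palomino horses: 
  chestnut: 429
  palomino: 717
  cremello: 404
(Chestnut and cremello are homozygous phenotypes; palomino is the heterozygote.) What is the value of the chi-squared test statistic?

9.488

With incomplete dominance, a heterozygote × heterozygote cross gives a 1:2:1 phenotypic ratio.
Total ratio parts = 4. Expected numbers out of 1550:
  chestnut: 1550 × 1/4 = 387.5
  palomino: 1550 × 2/4 = 775
  cremello: 1550 × 1/4 = 387.5
χ² = Σ (O − E)² / E
  chestnut: (429 − 387.5)² / 387.5 = 4.4445
  palomino: (717 − 775)² / 775 = 4.3406
  cremello: (404 − 387.5)² / 387.5 = 0.7026
χ² = 4.4445 + 4.3406 + 0.7026 = 9.4877 ≈ 9.488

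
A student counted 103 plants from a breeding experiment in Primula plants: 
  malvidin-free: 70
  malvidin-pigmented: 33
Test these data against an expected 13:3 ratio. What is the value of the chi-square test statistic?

Total ratio parts = 16. Expected numbers out of 103:
  malvidin-free: 103 × 13/16 = 83.6875
  malvidin-pigmented: 103 × 3/16 = 19.3125
χ² = Σ (O − E)² / E
  malvidin-free: (70 − 83.6875)² / 83.6875 = 2.2387
  malvidin-pigmented: (33 − 19.3125)² / 19.3125 = 9.7008
χ² = 2.2387 + 9.7008 = 11.9395 ≈ 11.940

11.940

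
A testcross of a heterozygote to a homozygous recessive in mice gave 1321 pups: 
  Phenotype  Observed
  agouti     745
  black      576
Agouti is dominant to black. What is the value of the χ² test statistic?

A testcross of a heterozygote (Aa × aa) gives a 1:1 phenotypic ratio.
Under the 1:1 hypothesis (Σ ratio = 2, N = 1321):
  agouti: 1321 × 1/2 = 660.5
  black: 1321 × 1/2 = 660.5
χ² = Σ (O − E)² / E
  agouti: (745 − 660.5)² / 660.5 = 10.8104
  black: (576 − 660.5)² / 660.5 = 10.8104
χ² = 10.8104 + 10.8104 = 21.6208 ≈ 21.621

21.621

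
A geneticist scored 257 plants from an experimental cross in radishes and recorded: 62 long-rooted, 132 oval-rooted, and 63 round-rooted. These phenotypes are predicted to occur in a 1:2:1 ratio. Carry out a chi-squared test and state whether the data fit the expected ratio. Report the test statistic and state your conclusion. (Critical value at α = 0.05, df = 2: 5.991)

Expected counts for N = 257 under a 1:2:1 ratio (total parts = 4):
  long-rooted: 257 × 1/4 = 64.25
  oval-rooted: 257 × 2/4 = 128.5
  round-rooted: 257 × 1/4 = 64.25
χ² = Σ (O − E)² / E
  long-rooted: (62 − 64.25)² / 64.25 = 0.0788
  oval-rooted: (132 − 128.5)² / 128.5 = 0.0953
  round-rooted: (63 − 64.25)² / 64.25 = 0.0243
χ² = 0.0788 + 0.0953 + 0.0243 = 0.1984 ≈ 0.198
Degrees of freedom = 3 − 1 = 2; critical value at α = 0.05 is 5.991.
Since 0.198 < 5.991, we fail to reject the null hypothesis — the data are consistent with the 1:2:1 ratio.

0.198; consistent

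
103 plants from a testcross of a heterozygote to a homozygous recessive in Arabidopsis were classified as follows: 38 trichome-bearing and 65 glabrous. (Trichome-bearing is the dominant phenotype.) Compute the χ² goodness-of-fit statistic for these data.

A testcross of a heterozygote (Aa × aa) gives a 1:1 phenotypic ratio.
Under the 1:1 hypothesis (Σ ratio = 2, N = 103):
  trichome-bearing: 103 × 1/2 = 51.5
  glabrous: 103 × 1/2 = 51.5
χ² = Σ (O − E)² / E
  trichome-bearing: (38 − 51.5)² / 51.5 = 3.5388
  glabrous: (65 − 51.5)² / 51.5 = 3.5388
χ² = 3.5388 + 3.5388 = 7.0776 ≈ 7.078

7.078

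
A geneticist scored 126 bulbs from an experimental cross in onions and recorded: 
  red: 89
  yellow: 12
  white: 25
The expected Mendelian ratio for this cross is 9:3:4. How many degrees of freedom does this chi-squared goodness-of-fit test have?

A goodness-of-fit test with 3 phenotype classes has df = 3 − 1 = 2.

2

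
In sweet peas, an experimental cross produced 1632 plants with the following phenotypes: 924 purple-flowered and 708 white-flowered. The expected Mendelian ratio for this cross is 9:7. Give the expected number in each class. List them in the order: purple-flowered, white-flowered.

918, 714

Expected counts for N = 1632 under a 9:7 ratio (total parts = 16):
  purple-flowered: 1632 × 9/16 = 918
  white-flowered: 1632 × 7/16 = 714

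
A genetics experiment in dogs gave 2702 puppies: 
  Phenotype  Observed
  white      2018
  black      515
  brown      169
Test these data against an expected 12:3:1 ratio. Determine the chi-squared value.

Under the 12:3:1 hypothesis (Σ ratio = 16, N = 2702):
  white: 2702 × 12/16 = 2026.5
  black: 2702 × 3/16 = 506.625
  brown: 2702 × 1/16 = 168.875
χ² = Σ (O − E)² / E
  white: (2018 − 2026.5)² / 2026.5 = 0.0357
  black: (515 − 506.625)² / 506.625 = 0.1384
  brown: (169 − 168.875)² / 168.875 = 0.0001
χ² = 0.0357 + 0.1384 + 0.0001 = 0.1742 ≈ 0.174

0.174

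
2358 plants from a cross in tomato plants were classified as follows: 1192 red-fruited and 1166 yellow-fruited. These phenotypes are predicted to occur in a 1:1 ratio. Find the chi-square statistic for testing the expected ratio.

0.287

Under the 1:1 hypothesis (Σ ratio = 2, N = 2358):
  red-fruited: 2358 × 1/2 = 1179
  yellow-fruited: 2358 × 1/2 = 1179
χ² = Σ (O − E)² / E
  red-fruited: (1192 − 1179)² / 1179 = 0.1433
  yellow-fruited: (1166 − 1179)² / 1179 = 0.1433
χ² = 0.1433 + 0.1433 = 0.2866 ≈ 0.287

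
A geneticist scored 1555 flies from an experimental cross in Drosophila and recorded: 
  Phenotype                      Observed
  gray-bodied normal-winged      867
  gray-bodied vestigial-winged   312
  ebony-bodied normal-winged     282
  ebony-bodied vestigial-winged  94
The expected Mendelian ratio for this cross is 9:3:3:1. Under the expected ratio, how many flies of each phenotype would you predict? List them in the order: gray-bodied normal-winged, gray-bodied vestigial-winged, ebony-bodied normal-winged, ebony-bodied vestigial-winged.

874.6875, 291.5625, 291.5625, 97.1875

The 9:3:3:1 ratio has 16 parts, so with N = 1555 the expected counts are:
  gray-bodied normal-winged: 1555 × 9/16 = 874.6875
  gray-bodied vestigial-winged: 1555 × 3/16 = 291.5625
  ebony-bodied normal-winged: 1555 × 3/16 = 291.5625
  ebony-bodied vestigial-winged: 1555 × 1/16 = 97.1875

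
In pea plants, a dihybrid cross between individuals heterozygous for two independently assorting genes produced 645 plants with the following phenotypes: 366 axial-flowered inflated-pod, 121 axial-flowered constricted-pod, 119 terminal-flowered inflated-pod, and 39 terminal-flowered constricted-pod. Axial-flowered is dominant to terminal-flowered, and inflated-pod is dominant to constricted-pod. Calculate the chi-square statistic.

A dihybrid F₂ with independent assortment and complete dominance at both loci gives a 9:3:3:1 phenotypic ratio.
Under the 9:3:3:1 hypothesis (Σ ratio = 16, N = 645):
  axial-flowered inflated-pod: 645 × 9/16 = 362.8125
  axial-flowered constricted-pod: 645 × 3/16 = 120.9375
  terminal-flowered inflated-pod: 645 × 3/16 = 120.9375
  terminal-flowered constricted-pod: 645 × 1/16 = 40.3125
χ² = Σ (O − E)² / E
  axial-flowered inflated-pod: (366 − 362.8125)² / 362.8125 = 0.0280
  axial-flowered constricted-pod: (121 − 120.9375)² / 120.9375 = 0.0000
  terminal-flowered inflated-pod: (119 − 120.9375)² / 120.9375 = 0.0310
  terminal-flowered constricted-pod: (39 − 40.3125)² / 40.3125 = 0.0427
χ² = 0.0280 + 0.0000 + 0.0310 + 0.0427 = 0.1017 ≈ 0.102

0.102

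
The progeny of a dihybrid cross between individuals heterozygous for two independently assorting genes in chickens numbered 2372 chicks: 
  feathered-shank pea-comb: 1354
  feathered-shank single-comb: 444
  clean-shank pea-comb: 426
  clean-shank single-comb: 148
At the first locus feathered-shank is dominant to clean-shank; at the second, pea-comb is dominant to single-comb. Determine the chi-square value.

A dihybrid F₂ with independent assortment and complete dominance at both loci gives a 9:3:3:1 phenotypic ratio.
Under the 9:3:3:1 hypothesis (Σ ratio = 16, N = 2372):
  feathered-shank pea-comb: 2372 × 9/16 = 1334.25
  feathered-shank single-comb: 2372 × 3/16 = 444.75
  clean-shank pea-comb: 2372 × 3/16 = 444.75
  clean-shank single-comb: 2372 × 1/16 = 148.25
χ² = Σ (O − E)² / E
  feathered-shank pea-comb: (1354 − 1334.25)² / 1334.25 = 0.2923
  feathered-shank single-comb: (444 − 444.75)² / 444.75 = 0.0013
  clean-shank pea-comb: (426 − 444.75)² / 444.75 = 0.7905
  clean-shank single-comb: (148 − 148.25)² / 148.25 = 0.0004
χ² = 0.2923 + 0.0013 + 0.7905 + 0.0004 = 1.0845 ≈ 1.085

1.085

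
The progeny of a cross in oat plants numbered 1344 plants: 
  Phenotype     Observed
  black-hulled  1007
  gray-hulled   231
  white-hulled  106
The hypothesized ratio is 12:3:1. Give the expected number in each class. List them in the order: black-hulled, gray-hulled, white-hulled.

1008, 252, 84

Expected counts for N = 1344 under a 12:3:1 ratio (total parts = 16):
  black-hulled: 1344 × 12/16 = 1008
  gray-hulled: 1344 × 3/16 = 252
  white-hulled: 1344 × 1/16 = 84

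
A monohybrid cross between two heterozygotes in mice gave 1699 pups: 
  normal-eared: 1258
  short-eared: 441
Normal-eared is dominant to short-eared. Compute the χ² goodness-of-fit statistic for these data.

0.829

For a monohybrid cross between heterozygotes with complete dominance, the expected phenotypic ratio is 3:1.
The 3:1 ratio has 4 parts, so with N = 1699 the expected counts are:
  normal-eared: 1699 × 3/4 = 1274.25
  short-eared: 1699 × 1/4 = 424.75
χ² = Σ (O − E)² / E
  normal-eared: (1258 − 1274.25)² / 1274.25 = 0.2072
  short-eared: (441 − 424.75)² / 424.75 = 0.6217
χ² = 0.2072 + 0.6217 = 0.8289 ≈ 0.829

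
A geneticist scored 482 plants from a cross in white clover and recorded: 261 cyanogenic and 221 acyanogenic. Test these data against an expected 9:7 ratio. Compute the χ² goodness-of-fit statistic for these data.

0.864

Expected counts for N = 482 under a 9:7 ratio (total parts = 16):
  cyanogenic: 482 × 9/16 = 271.125
  acyanogenic: 482 × 7/16 = 210.875
χ² = Σ (O − E)² / E
  cyanogenic: (261 − 271.125)² / 271.125 = 0.3781
  acyanogenic: (221 − 210.875)² / 210.875 = 0.4861
χ² = 0.3781 + 0.4861 = 0.8642 ≈ 0.864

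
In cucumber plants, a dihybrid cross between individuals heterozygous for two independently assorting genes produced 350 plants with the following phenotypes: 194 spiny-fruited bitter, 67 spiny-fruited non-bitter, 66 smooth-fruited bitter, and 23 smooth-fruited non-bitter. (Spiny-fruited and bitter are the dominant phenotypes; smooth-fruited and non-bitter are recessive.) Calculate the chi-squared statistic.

A dihybrid F₂ with independent assortment and complete dominance at both loci gives a 9:3:3:1 phenotypic ratio.
The 9:3:3:1 ratio has 16 parts, so with N = 350 the expected counts are:
  spiny-fruited bitter: 350 × 9/16 = 196.875
  spiny-fruited non-bitter: 350 × 3/16 = 65.625
  smooth-fruited bitter: 350 × 3/16 = 65.625
  smooth-fruited non-bitter: 350 × 1/16 = 21.875
χ² = Σ (O − E)² / E
  spiny-fruited bitter: (194 − 196.875)² / 196.875 = 0.0420
  spiny-fruited non-bitter: (67 − 65.625)² / 65.625 = 0.0288
  smooth-fruited bitter: (66 − 65.625)² / 65.625 = 0.0021
  smooth-fruited non-bitter: (23 − 21.875)² / 21.875 = 0.0579
χ² = 0.0420 + 0.0288 + 0.0021 + 0.0579 = 0.1308 ≈ 0.131

0.131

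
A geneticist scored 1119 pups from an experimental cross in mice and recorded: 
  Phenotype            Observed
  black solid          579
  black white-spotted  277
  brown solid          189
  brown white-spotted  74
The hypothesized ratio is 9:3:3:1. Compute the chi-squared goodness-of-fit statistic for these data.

27.857

Total ratio parts = 16. Expected numbers out of 1119:
  black solid: 1119 × 9/16 = 629.4375
  black white-spotted: 1119 × 3/16 = 209.8125
  brown solid: 1119 × 3/16 = 209.8125
  brown white-spotted: 1119 × 1/16 = 69.9375
χ² = Σ (O − E)² / E
  black solid: (579 − 629.4375)² / 629.4375 = 4.0416
  black white-spotted: (277 − 209.8125)² / 209.8125 = 21.5152
  brown solid: (189 − 209.8125)² / 209.8125 = 2.0645
  brown white-spotted: (74 − 69.9375)² / 69.9375 = 0.2360
χ² = 4.0416 + 21.5152 + 2.0645 + 0.2360 = 27.8573 ≈ 27.857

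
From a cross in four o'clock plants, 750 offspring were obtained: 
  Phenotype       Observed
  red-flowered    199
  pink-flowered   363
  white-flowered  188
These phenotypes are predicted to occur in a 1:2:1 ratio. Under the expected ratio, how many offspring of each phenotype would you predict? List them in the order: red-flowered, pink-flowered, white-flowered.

187.5, 375, 187.5

Total ratio parts = 4. Expected numbers out of 750:
  red-flowered: 750 × 1/4 = 187.5
  pink-flowered: 750 × 2/4 = 375
  white-flowered: 750 × 1/4 = 187.5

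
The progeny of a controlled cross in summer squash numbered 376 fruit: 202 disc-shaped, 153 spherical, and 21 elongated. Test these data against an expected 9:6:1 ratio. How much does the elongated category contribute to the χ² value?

The 9:6:1 ratio has 16 parts, so with N = 376 the expected counts are:
  disc-shaped: 376 × 9/16 = 211.5
  spherical: 376 × 6/16 = 141
  elongated: 376 × 1/16 = 23.5
Contribution of elongated: (21 − 23.5)² / 23.5 = 0.2660

0.266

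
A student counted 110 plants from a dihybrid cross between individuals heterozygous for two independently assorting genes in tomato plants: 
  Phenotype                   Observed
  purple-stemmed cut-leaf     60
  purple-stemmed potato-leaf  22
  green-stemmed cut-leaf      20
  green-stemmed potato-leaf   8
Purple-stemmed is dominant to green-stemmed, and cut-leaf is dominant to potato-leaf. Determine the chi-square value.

0.352

A dihybrid F₂ with independent assortment and complete dominance at both loci gives a 9:3:3:1 phenotypic ratio.
Under the 9:3:3:1 hypothesis (Σ ratio = 16, N = 110):
  purple-stemmed cut-leaf: 110 × 9/16 = 61.875
  purple-stemmed potato-leaf: 110 × 3/16 = 20.625
  green-stemmed cut-leaf: 110 × 3/16 = 20.625
  green-stemmed potato-leaf: 110 × 1/16 = 6.875
χ² = Σ (O − E)² / E
  purple-stemmed cut-leaf: (60 − 61.875)² / 61.875 = 0.0568
  purple-stemmed potato-leaf: (22 − 20.625)² / 20.625 = 0.0917
  green-stemmed cut-leaf: (20 − 20.625)² / 20.625 = 0.0189
  green-stemmed potato-leaf: (8 − 6.875)² / 6.875 = 0.1841
χ² = 0.0568 + 0.0917 + 0.0189 + 0.1841 = 0.3515 ≈ 0.352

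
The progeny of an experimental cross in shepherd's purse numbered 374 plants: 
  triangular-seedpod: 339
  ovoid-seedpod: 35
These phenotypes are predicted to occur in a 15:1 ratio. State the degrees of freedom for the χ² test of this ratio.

1

A goodness-of-fit test with 2 phenotype classes has df = 2 − 1 = 1.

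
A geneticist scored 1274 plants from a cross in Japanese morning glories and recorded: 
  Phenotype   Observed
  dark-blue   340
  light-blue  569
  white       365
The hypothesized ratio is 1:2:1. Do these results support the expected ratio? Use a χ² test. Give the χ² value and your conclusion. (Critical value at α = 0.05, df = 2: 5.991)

15.499; not consistent

Expected counts for N = 1274 under a 1:2:1 ratio (total parts = 4):
  dark-blue: 1274 × 1/4 = 318.5
  light-blue: 1274 × 2/4 = 637
  white: 1274 × 1/4 = 318.5
χ² = Σ (O − E)² / E
  dark-blue: (340 − 318.5)² / 318.5 = 1.4513
  light-blue: (569 − 637)² / 637 = 7.2590
  white: (365 − 318.5)² / 318.5 = 6.7889
χ² = 1.4513 + 7.2590 + 6.7889 = 15.4992 ≈ 15.499
Degrees of freedom = 3 − 1 = 2; critical value at α = 0.05 is 5.991.
Since 15.499 > 5.991, we reject the null hypothesis — the data do not fit the 1:2:1 ratio.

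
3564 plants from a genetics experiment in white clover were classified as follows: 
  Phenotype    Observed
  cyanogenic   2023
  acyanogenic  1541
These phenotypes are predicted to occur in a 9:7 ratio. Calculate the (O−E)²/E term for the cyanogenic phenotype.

0.166

Total ratio parts = 16. Expected numbers out of 3564:
  cyanogenic: 3564 × 9/16 = 2004.75
  acyanogenic: 3564 × 7/16 = 1559.25
Contribution of cyanogenic: (2023 − 2004.75)² / 2004.75 = 0.1661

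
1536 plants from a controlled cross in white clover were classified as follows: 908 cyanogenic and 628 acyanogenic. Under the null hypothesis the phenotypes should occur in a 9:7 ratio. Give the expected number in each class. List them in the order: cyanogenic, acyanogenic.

Total ratio parts = 16. Expected numbers out of 1536:
  cyanogenic: 1536 × 9/16 = 864
  acyanogenic: 1536 × 7/16 = 672

864, 672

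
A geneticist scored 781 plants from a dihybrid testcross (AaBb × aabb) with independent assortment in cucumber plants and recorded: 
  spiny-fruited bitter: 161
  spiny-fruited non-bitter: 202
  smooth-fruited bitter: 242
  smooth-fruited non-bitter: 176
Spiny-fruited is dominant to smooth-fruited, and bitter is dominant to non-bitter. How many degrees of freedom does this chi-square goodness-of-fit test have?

A dihybrid testcross with independent assortment gives a 1:1:1:1 ratio.
A goodness-of-fit test with 4 phenotype classes has df = 4 − 1 = 3.

3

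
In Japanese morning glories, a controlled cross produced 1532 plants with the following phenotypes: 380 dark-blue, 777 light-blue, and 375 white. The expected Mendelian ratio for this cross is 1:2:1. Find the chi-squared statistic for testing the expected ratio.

Under the 1:2:1 hypothesis (Σ ratio = 4, N = 1532):
  dark-blue: 1532 × 1/4 = 383
  light-blue: 1532 × 2/4 = 766
  white: 1532 × 1/4 = 383
χ² = Σ (O − E)² / E
  dark-blue: (380 − 383)² / 383 = 0.0235
  light-blue: (777 − 766)² / 766 = 0.1580
  white: (375 − 383)² / 383 = 0.1671
χ² = 0.0235 + 0.1580 + 0.1671 = 0.3486 ≈ 0.349

0.349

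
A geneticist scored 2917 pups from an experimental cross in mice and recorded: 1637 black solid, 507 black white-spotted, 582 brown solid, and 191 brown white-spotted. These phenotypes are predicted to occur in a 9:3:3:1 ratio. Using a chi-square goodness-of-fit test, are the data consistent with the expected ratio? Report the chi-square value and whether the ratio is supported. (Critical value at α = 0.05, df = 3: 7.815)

5.587; consistent

Expected counts for N = 2917 under a 9:3:3:1 ratio (total parts = 16):
  black solid: 2917 × 9/16 = 1640.8125
  black white-spotted: 2917 × 3/16 = 546.9375
  brown solid: 2917 × 3/16 = 546.9375
  brown white-spotted: 2917 × 1/16 = 182.3125
χ² = Σ (O − E)² / E
  black solid: (1637 − 1640.8125)² / 1640.8125 = 0.0089
  black white-spotted: (507 − 546.9375)² / 546.9375 = 2.9162
  brown solid: (582 − 546.9375)² / 546.9375 = 2.2478
  brown white-spotted: (191 − 182.3125)² / 182.3125 = 0.4140
χ² = 0.0089 + 2.9162 + 2.2478 + 0.4140 = 5.5869 ≈ 5.587
Degrees of freedom = 4 − 1 = 3; critical value at α = 0.05 is 7.815.
Since 5.587 < 7.815, we fail to reject the null hypothesis — the data are consistent with the 9:3:3:1 ratio.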